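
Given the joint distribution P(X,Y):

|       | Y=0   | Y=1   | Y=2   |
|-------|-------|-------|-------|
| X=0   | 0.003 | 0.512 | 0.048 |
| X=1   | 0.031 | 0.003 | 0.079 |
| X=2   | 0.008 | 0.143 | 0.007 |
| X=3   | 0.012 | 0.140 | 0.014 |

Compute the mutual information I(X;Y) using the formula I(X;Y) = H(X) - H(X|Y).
0.3011 bits

I(X;Y) = H(X) - H(X|Y)

Marginal of X (row sums):
  P(X=0) = 0.003 + 0.512 + 0.048 = 0.563
  P(X=1) = 0.031 + 0.003 + 0.079 = 0.113
  P(X=2) = 0.008 + 0.143 + 0.007 = 0.158
  P(X=3) = 0.012 + 0.140 + 0.014 = 0.166
H(X) = -[0.563·log₂(0.563) + 0.113·log₂(0.113) + 0.158·log₂(0.158) + 0.166·log₂(0.166)]
  = 0.46661 + 0.35545 + 0.42060 + 0.43006 = 1.6727 bits

Marginal of Y (column sums):
  P(Y=0) = 0.003 + 0.031 + 0.008 + 0.012 = 0.054
  P(Y=1) = 0.512 + 0.003 + 0.143 + 0.140 = 0.798
  P(Y=2) = 0.048 + 0.079 + 0.007 + 0.014 = 0.148
H(X|Y) = Σ_y P(y)·H(X|Y=y):
  Y=0: P(Y=0) = 0.054, P(X|Y=0) = (1/18, 31/54, 4/27, 2/9) → H(X|Y=0) = 1.58166
  Y=1: P(Y=1) = 0.798, P(X|Y=1) = (256/399, 1/266, 143/798, 10/57) → H(X|Y=1) = 1.32606
  Y=2: P(Y=2) = 0.148, P(X|Y=2) = (12/37, 79/148, 7/148, 7/74) → H(X|Y=2) = 1.54032
H(X|Y) = 0.054·1.58166 + 0.798·1.32606 + 0.148·1.54032 = 1.3716 bits

I(X;Y) = H(X) - H(X|Y) = 1.6727 - 1.3716 = 0.3011 bits

Cross-check via I(X;Y) = H(X) + H(Y) - H(X,Y): computing H(Y) from the column sums and H(X,Y) from the 12 cells in the same way gives H(Y) = 0.8951 bits and H(X,Y) = 2.2667 bits, so
I(X;Y) = 1.6727 + 0.8951 - 2.2667 = 0.3011 bits ✓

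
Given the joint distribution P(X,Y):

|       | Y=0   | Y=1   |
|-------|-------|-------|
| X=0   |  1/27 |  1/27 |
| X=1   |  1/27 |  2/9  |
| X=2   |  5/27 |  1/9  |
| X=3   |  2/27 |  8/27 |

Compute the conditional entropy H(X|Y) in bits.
1.6931 bits

H(X|Y) = H(X,Y) - H(Y)

H(X,Y) = -Σ_{x,y} P(x,y) log₂ P(x,y). Per-cell terms -P(x,y)·log₂P(x,y):
  X=0: 0.17611, 0.17611
  X=1: 0.17611, 0.48221
  X=2: 0.45055, 0.35221
  X=3: 0.27814, 0.51997
Sum of the 8 terms: H(X,Y) = 2.6114 bits

Marginal of Y (column sums):
  P(Y=0) = 1/27 + 1/27 + 5/27 + 2/27 = 1/3
  P(Y=1) = 1/27 + 2/9 + 1/9 + 8/27 = 2/3
H(Y) = -[(1/3)·log₂(1/3) + (2/3)·log₂(2/3)]
  = 0.52832 + 0.38998 = 0.9183 bits

H(X|Y) = H(X,Y) - H(Y) = 2.6114 - 0.9183 = 1.6931 bits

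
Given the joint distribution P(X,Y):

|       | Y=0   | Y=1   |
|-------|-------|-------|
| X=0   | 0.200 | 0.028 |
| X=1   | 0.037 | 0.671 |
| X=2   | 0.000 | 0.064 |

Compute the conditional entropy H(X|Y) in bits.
0.6348 bits

H(X|Y) = H(X,Y) - H(Y)

H(X,Y) = -Σ_{x,y} P(x,y) log₂ P(x,y). Per-cell terms -P(x,y)·log₂P(x,y):
  X=0: 0.464386, 0.144436
  X=1: 0.175984, 0.386238
  X=2: 0.000000, 0.253810
  (cells with P = 0 contribute 0)
Sum of the 6 terms: H(X,Y) = 1.42485 bits

Marginal of Y (column sums):
  P(Y=0) = 0.200 + 0.037 + 0.000 = 0.237
  P(Y=1) = 0.028 + 0.671 + 0.064 = 0.763
H(Y) = -[0.237·log₂(0.237) + 0.763·log₂(0.763)]
  = 0.492259 + 0.297757 = 0.79002 bits

H(X|Y) = H(X,Y) - H(Y) = 1.42485 - 0.79002 = 0.6348 bits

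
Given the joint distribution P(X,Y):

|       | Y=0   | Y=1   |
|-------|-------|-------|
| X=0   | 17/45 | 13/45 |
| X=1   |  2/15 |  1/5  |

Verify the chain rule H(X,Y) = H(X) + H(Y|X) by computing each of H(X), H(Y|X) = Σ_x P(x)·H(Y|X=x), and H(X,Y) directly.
H(X) = 0.9183 bits, H(Y|X) = 0.9817 bits, H(X,Y) = 1.9000 bits

Marginal of X (row sums):
  P(X=0) = 17/45 + 13/45 = 2/3
  P(X=1) = 2/15 + 1/5 = 1/3
H(X) = -[(2/3)·log₂(2/3) + (1/3)·log₂(1/3)]
  = 0.3900 + 0.5283 = 0.9183 bits

H(Y|X) = Σ_x P(x)·H(Y|X=x):
  X=0: P(X=0) = 2/3, P(Y|X=0) = (17/30, 13/30) → H(Y|X=0) = 0.9871
  X=1: P(X=1) = 1/3, P(Y|X=1) = (2/5, 3/5) → H(Y|X=1) = 0.9710
H(Y|X) = (2/3)·0.9871 + (1/3)·0.9710 = 0.9817 bits

H(X,Y) = -Σ_{x,y} P(x,y) log₂ P(x,y). Per-cell terms -P(x,y)·log₂P(x,y):
  X=0: 0.5305, 0.5175
  X=1: 0.3876, 0.4644
Sum of the 4 terms: H(X,Y) = 1.9000 bits

Chain rule check:
  H(X) + H(Y|X) = 0.9183 + 0.9817 = 1.9000 bits
  H(X,Y) = 1.9000 bits
✓ Chain rule verified.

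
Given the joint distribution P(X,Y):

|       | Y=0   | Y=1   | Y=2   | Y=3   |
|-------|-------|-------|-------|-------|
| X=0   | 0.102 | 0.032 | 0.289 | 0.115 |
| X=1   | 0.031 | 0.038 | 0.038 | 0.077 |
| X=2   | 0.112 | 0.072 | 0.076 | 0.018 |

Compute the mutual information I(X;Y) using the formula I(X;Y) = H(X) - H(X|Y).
0.1583 bits

I(X;Y) = H(X) - H(X|Y)

Marginal of X (row sums):
  P(X=0) = 0.102 + 0.032 + 0.289 + 0.115 = 0.538
  P(X=1) = 0.031 + 0.038 + 0.038 + 0.077 = 0.184
  P(X=2) = 0.112 + 0.072 + 0.076 + 0.018 = 0.278
H(X) = -[0.538·log₂(0.538) + 0.184·log₂(0.184) + 0.278·log₂(0.278)]
  = 0.48115 + 0.44937 + 0.51342 = 1.44394 bits

Marginal of Y (column sums):
  P(Y=0) = 0.102 + 0.031 + 0.112 = 0.245
  P(Y=1) = 0.032 + 0.038 + 0.072 = 0.142
  P(Y=2) = 0.289 + 0.038 + 0.076 = 0.403
  P(Y=3) = 0.115 + 0.077 + 0.018 = 0.210
H(X|Y) = Σ_y P(y)·H(X|Y=y):
  Y=0: P(Y=0) = 0.245, P(X|Y=0) = (102/245, 31/245, 16/35) → H(X|Y=0) = 1.41994
  Y=1: P(Y=1) = 0.142, P(X|Y=1) = (16/71, 19/71, 36/71) → H(X|Y=1) = 1.49020
  Y=2: P(Y=2) = 0.403, P(X|Y=2) = (289/403, 38/403, 76/403) → H(X|Y=2) = 1.11911
  Y=3: P(Y=3) = 0.210, P(X|Y=3) = (23/42, 11/30, 3/35) → H(X|Y=3) = 1.31028
H(X|Y) = 0.245·1.41994 + 0.142·1.49020 + 0.403·1.11911 + 0.210·1.31028 = 1.28565 bits

I(X;Y) = H(X) - H(X|Y) = 1.44394 - 1.28565 = 0.1583 bits

Cross-check via I(X;Y) = H(X) + H(Y) - H(X,Y): computing H(Y) from the column sums and H(X,Y) from the 12 cells in the same way gives H(Y) = 1.89823 bits and H(X,Y) = 3.18389 bits, so
I(X;Y) = 1.44394 + 1.89823 - 3.18389 = 0.1583 bits ✓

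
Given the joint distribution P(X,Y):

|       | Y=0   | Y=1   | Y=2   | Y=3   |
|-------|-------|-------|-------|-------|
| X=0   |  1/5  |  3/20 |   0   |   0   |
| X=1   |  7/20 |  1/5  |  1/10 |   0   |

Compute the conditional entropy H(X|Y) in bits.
0.8649 bits

H(X|Y) = H(X,Y) - H(Y)

H(X,Y) = -Σ_{x,y} P(x,y) log₂ P(x,y). Per-cell terms -P(x,y)·log₂P(x,y):
  X=0: 0.4644, 0.4105, 0.0000, 0.0000
  X=1: 0.5301, 0.4644, 0.3322, 0.0000
  (cells with P = 0 contribute 0)
Sum of the 8 terms: H(X,Y) = 2.2016 bits

Marginal of Y (column sums):
  P(Y=0) = 1/5 + 7/20 = 11/20
  P(Y=1) = 3/20 + 1/5 = 7/20
  P(Y=2) = 0 + 1/10 = 1/10
  P(Y=3) = 0 + 0 = 0
H(Y) = -[(11/20)·log₂(11/20) + (7/20)·log₂(7/20) + (1/10)·log₂(1/10)]   (outcomes with P = 0 contribute 0)
  = 0.4744 + 0.5301 + 0.3322 = 1.3367 bits

H(X|Y) = H(X,Y) - H(Y) = 2.2016 - 1.3367 = 0.8649 bits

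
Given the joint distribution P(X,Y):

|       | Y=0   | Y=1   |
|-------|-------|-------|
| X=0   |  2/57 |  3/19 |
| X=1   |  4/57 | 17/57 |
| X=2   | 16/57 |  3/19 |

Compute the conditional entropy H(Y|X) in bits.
0.8043 bits

H(Y|X) = H(X,Y) - H(X)

H(X,Y) = -Σ_{x,y} P(x,y) log₂ P(x,y). Per-cell terms -P(x,y)·log₂P(x,y):
  X=0: 0.169575, 0.420468
  X=1: 0.268975, 0.520566
  X=2: 0.514495, 0.420468
Sum of the 6 terms: H(X,Y) = 2.31455 bits

Marginal of X (row sums):
  P(X=0) = 2/57 + 3/19 = 11/57
  P(X=1) = 4/57 + 17/57 = 7/19
  P(X=2) = 16/57 + 3/19 = 25/57
H(X) = -[(11/57)·log₂(11/57) + (7/19)·log₂(7/19) + (25/57)·log₂(25/57)]
  = 0.458036 + 0.530737 + 0.521506 = 1.51028 bits

H(Y|X) = H(X,Y) - H(X) = 2.31455 - 1.51028 = 0.8043 bits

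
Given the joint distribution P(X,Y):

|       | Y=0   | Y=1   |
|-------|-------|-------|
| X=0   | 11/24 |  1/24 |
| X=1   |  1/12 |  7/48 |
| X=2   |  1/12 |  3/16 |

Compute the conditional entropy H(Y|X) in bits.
0.6648 bits

H(Y|X) = H(X,Y) - H(X)

H(X,Y) = -Σ_{x,y} P(x,y) log₂ P(x,y). Per-cell terms -P(x,y)·log₂P(x,y):
  X=0: 0.51587, 0.19104
  X=1: 0.29875, 0.40507
  X=2: 0.29875, 0.45282
Sum of the 6 terms: H(X,Y) = 2.1623 bits

Marginal of X (row sums):
  P(X=0) = 11/24 + 1/24 = 1/2
  P(X=1) = 1/12 + 7/48 = 11/48
  P(X=2) = 1/12 + 3/16 = 13/48
H(X) = -[(1/2)·log₂(1/2) + (11/48)·log₂(11/48) + (13/48)·log₂(13/48)]
  = 0.50000 + 0.48710 + 0.51039 = 1.4975 bits

H(Y|X) = H(X,Y) - H(X) = 2.1623 - 1.4975 = 0.6648 bits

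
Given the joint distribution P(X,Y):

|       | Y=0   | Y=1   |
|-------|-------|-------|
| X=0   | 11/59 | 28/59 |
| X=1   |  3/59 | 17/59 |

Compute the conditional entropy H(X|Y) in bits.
0.9074 bits

H(X|Y) = H(X,Y) - H(Y)

H(X,Y) = -Σ_{x,y} P(x,y) log₂ P(x,y). Per-cell terms -P(x,y)·log₂P(x,y):
  X=0: 0.4518, 0.5103
  X=1: 0.2185, 0.5173
Sum of the 4 terms: H(X,Y) = 1.6979 bits

Marginal of Y (column sums):
  P(Y=0) = 11/59 + 3/59 = 14/59
  P(Y=1) = 28/59 + 17/59 = 45/59
H(Y) = -[(14/59)·log₂(14/59) + (45/59)·log₂(45/59)]
  = 0.4924 + 0.2981 = 0.7905 bits

H(X|Y) = H(X,Y) - H(Y) = 1.6979 - 0.7905 = 0.9074 bits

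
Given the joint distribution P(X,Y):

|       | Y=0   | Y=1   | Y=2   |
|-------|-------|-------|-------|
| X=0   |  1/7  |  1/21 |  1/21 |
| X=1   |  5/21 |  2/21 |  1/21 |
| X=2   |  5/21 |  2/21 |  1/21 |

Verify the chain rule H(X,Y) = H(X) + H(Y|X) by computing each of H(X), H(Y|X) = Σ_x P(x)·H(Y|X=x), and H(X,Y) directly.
H(X) = 1.5538 bits, H(Y|X) = 1.3160 bits, H(X,Y) = 2.8697 bits

Marginal of X (row sums):
  P(X=0) = 1/7 + 1/21 + 1/21 = 5/21
  P(X=1) = 5/21 + 2/21 + 1/21 = 8/21
  P(X=2) = 5/21 + 2/21 + 1/21 = 8/21
H(X) = -[(5/21)·log₂(5/21) + (8/21)·log₂(8/21) + (8/21)·log₂(8/21)]
  = 0.492950 + 0.530407 + 0.530407 = 1.5538 bits

H(Y|X) = Σ_x P(x)·H(Y|X=x):
  X=0: P(X=0) = 5/21, P(Y|X=0) = (3/5, 1/5, 1/5) → H(Y|X=0) = 1.370951
  X=1: P(X=1) = 8/21, P(Y|X=1) = (5/8, 1/4, 1/8) → H(Y|X=1) = 1.298795
  X=2: P(X=2) = 8/21, P(Y|X=2) = (5/8, 1/4, 1/8) → H(Y|X=2) = 1.298795
H(Y|X) = (5/21)·1.370951 + (8/21)·1.298795 + (8/21)·1.298795 = 1.3160 bits

H(X,Y) = -Σ_{x,y} P(x,y) log₂ P(x,y). Per-cell terms -P(x,y)·log₂P(x,y):
  X=0: 0.401051, 0.209158, 0.209158
  X=1: 0.492950, 0.323078, 0.209158
  X=2: 0.492950, 0.323078, 0.209158
Sum of the 9 terms: H(X,Y) = 2.8697 bits

Chain rule check:
  H(X) + H(Y|X) = 1.5538 + 1.3160 = 2.8698 bits
  H(X,Y) = 2.8697 bits
✓ Chain rule verified (Δ = 0.0001 is 4-dp rounding noise: each of the three values was rounded independently).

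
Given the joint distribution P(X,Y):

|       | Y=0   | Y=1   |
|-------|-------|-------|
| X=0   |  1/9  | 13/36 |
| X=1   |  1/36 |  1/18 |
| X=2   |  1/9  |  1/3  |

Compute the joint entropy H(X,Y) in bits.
2.1387 bits

H(X,Y) = -Σ_{x,y} P(x,y) log₂ P(x,y). Per-cell terms -P(x,y)·log₂P(x,y):
  X=0: 0.35221, 0.53065
  X=1: 0.14361, 0.23166
  X=2: 0.35221, 0.52832
Sum of the 6 terms: H(X,Y) = 2.1387 bits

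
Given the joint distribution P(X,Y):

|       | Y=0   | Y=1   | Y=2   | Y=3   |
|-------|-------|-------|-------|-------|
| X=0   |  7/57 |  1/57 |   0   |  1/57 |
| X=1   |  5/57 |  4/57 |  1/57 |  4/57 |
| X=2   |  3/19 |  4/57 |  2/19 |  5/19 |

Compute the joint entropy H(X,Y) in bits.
3.0627 bits

H(X,Y) = -Σ_{x,y} P(x,y) log₂ P(x,y). Per-cell terms -P(x,y)·log₂P(x,y):
  X=0: 0.3716, 0.1023, 0.0000, 0.1023
  X=1: 0.3080, 0.2690, 0.1023, 0.2690
  X=2: 0.4205, 0.2690, 0.3419, 0.5068
  (cells with P = 0 contribute 0)
Sum of the 12 terms: H(X,Y) = 3.0627 bits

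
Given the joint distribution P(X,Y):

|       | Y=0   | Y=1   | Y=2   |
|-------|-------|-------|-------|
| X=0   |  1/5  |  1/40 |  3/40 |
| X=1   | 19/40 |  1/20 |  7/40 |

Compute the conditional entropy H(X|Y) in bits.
0.8810 bits

H(X|Y) = H(X,Y) - H(Y)

H(X,Y) = -Σ_{x,y} P(x,y) log₂ P(x,y). Per-cell terms -P(x,y)·log₂P(x,y):
  X=0: 0.46439, 0.13305, 0.28027
  X=1: 0.51015, 0.21610, 0.44005
Sum of the 6 terms: H(X,Y) = 2.0440 bits

Marginal of Y (column sums):
  P(Y=0) = 1/5 + 19/40 = 27/40
  P(Y=1) = 1/40 + 1/20 = 3/40
  P(Y=2) = 3/40 + 7/40 = 1/4
H(Y) = -[(27/40)·log₂(27/40) + (3/40)·log₂(3/40) + (1/4)·log₂(1/4)]
  = 0.38275 + 0.28027 + 0.50000 = 1.1630 bits

H(X|Y) = H(X,Y) - H(Y) = 2.0440 - 1.1630 = 0.8810 bits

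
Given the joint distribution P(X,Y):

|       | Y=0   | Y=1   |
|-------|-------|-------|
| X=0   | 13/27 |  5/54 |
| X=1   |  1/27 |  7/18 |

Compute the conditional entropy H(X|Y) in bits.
0.5325 bits

H(X|Y) = H(X,Y) - H(Y)

H(X,Y) = -Σ_{x,y} P(x,y) log₂ P(x,y). Per-cell terms -P(x,y)·log₂P(x,y):
  X=0: 0.507697, 0.317867
  X=1: 0.176107, 0.529888
Sum of the 4 terms: H(X,Y) = 1.531559 bits

Marginal of Y (column sums):
  P(Y=0) = 13/27 + 1/27 = 14/27
  P(Y=1) = 5/54 + 7/18 = 13/27
H(Y) = -[(14/27)·log₂(14/27) + (13/27)·log₂(13/27)]
  = 0.491313 + 0.507697 = 0.999010 bits

H(X|Y) = H(X,Y) - H(Y) = 1.531559 - 0.999010 = 0.5325 bits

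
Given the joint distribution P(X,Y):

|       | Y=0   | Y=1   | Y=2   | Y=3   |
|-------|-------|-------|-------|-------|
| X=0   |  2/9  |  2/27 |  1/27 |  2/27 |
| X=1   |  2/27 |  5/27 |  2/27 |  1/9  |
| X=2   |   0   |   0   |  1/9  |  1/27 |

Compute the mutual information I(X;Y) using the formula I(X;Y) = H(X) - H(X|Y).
0.3432 bits

I(X;Y) = H(X) - H(X|Y)

Marginal of X (row sums):
  P(X=0) = 2/9 + 2/27 + 1/27 + 2/27 = 11/27
  P(X=1) = 2/27 + 5/27 + 2/27 + 1/9 = 4/9
  P(X=2) = 0 + 0 + 1/9 + 1/27 = 4/27
H(X) = -[(11/27)·log₂(11/27) + (4/9)·log₂(4/9) + (4/27)·log₂(4/27)]
  = 0.52778 + 0.51997 + 0.40813 = 1.4559 bits

Marginal of Y (column sums):
  P(Y=0) = 2/9 + 2/27 + 0 = 8/27
  P(Y=1) = 2/27 + 5/27 + 0 = 7/27
  P(Y=2) = 1/27 + 2/27 + 1/9 = 2/9
  P(Y=3) = 2/27 + 1/9 + 1/27 = 2/9
H(X|Y) = Σ_y P(y)·H(X|Y=y):
  Y=0: P(Y=0) = 8/27, P(X|Y=0) = (3/4, 1/4, 0) → H(X|Y=0) = 0.81128
  Y=1: P(Y=1) = 7/27, P(X|Y=1) = (2/7, 5/7, 0) → H(X|Y=1) = 0.86312
  Y=2: P(Y=2) = 2/9, P(X|Y=2) = (1/6, 1/3, 1/2) → H(X|Y=2) = 1.45915
  Y=3: P(Y=3) = 2/9, P(X|Y=3) = (1/3, 1/2, 1/6) → H(X|Y=3) = 1.45915
H(X|Y) = (8/27)·0.81128 + (7/27)·0.86312 + (2/9)·1.45915 + (2/9)·1.45915 = 1.1127 bits

I(X;Y) = H(X) - H(X|Y) = 1.4559 - 1.1127 = 0.3432 bits

Cross-check via I(X;Y) = H(X) + H(Y) - H(X,Y): computing H(Y) from the column sums and H(X,Y) from the 12 cells in the same way gives H(Y) = 1.9893 bits and H(X,Y) = 3.1020 bits, so
I(X;Y) = 1.4559 + 1.9893 - 3.1020 = 0.3432 bits ✓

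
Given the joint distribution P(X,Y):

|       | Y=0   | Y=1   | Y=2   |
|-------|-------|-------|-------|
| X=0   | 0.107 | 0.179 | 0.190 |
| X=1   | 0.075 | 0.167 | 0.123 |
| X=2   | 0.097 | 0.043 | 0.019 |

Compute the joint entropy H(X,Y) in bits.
2.9582 bits

H(X,Y) = -Σ_{x,y} P(x,y) log₂ P(x,y). Per-cell terms -P(x,y)·log₂P(x,y):
  X=0: 0.3450, 0.4443, 0.4552
  X=1: 0.2803, 0.4312, 0.3719
  X=2: 0.3265, 0.1952, 0.1086
Sum of the 9 terms: H(X,Y) = 2.9582 bits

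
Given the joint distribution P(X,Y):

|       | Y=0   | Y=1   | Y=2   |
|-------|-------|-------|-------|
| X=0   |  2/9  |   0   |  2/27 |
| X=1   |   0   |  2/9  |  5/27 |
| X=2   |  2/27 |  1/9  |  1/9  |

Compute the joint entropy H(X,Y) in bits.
2.6757 bits

H(X,Y) = -Σ_{x,y} P(x,y) log₂ P(x,y). Per-cell terms -P(x,y)·log₂P(x,y):
  X=0: 0.48221, 0.00000, 0.27814
  X=1: 0.00000, 0.48221, 0.45055
  X=2: 0.27814, 0.35221, 0.35221
  (cells with P = 0 contribute 0)
Sum of the 9 terms: H(X,Y) = 2.6757 bits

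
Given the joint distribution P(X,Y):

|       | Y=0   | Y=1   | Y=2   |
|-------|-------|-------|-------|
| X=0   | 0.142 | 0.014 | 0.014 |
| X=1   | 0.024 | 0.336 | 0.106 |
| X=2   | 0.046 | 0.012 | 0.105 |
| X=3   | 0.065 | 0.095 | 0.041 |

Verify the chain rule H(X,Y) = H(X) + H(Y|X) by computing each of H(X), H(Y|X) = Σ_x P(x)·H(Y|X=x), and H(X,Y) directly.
H(X) = 1.8398 bits, H(Y|X) = 1.1238 bits, H(X,Y) = 2.9635 bits

Marginal of X (row sums):
  P(X=0) = 0.142 + 0.014 + 0.014 = 0.170
  P(X=1) = 0.024 + 0.336 + 0.106 = 0.466
  P(X=2) = 0.046 + 0.012 + 0.105 = 0.163
  P(X=3) = 0.065 + 0.095 + 0.041 = 0.201
H(X) = -[0.170·log₂(0.170) + 0.466·log₂(0.466) + 0.163·log₂(0.163) + 0.201·log₂(0.201)]
  = 0.43459 + 0.51334 + 0.42658 + 0.46526 = 1.8398 bits

H(Y|X) = Σ_x P(x)·H(Y|X=x):
  X=0: P(X=0) = 0.170, P(Y|X=0) = (71/85, 7/85, 7/85) → H(Y|X=0) = 0.81016
  X=1: P(X=1) = 0.466, P(Y|X=1) = (12/233, 168/233, 53/233) → H(Y|X=1) = 1.04655
  X=2: P(X=2) = 0.163, P(Y|X=2) = (46/163, 12/163, 105/163) → H(Y|X=2) = 1.20088
  X=3: P(X=3) = 0.201, P(Y|X=3) = (65/201, 95/201, 41/201) → H(Y|X=3) = 1.50553
H(Y|X) = 0.170·0.81016 + 0.466·1.04655 + 0.163·1.20088 + 0.201·1.50553 = 1.1238 bits

H(X,Y) = -Σ_{x,y} P(x,y) log₂ P(x,y). Per-cell terms -P(x,y)·log₂P(x,y):
  X=0: 0.39988, 0.08622, 0.08622
  X=1: 0.12914, 0.52868, 0.34321
  X=2: 0.20434, 0.07657, 0.34141
  X=3: 0.25632, 0.32261, 0.18894
Sum of the 12 terms: H(X,Y) = 2.9635 bits

Chain rule check:
  H(X) + H(Y|X) = 1.8398 + 1.1238 = 2.9636 bits
  H(X,Y) = 2.9635 bits
✓ Chain rule verified (Δ = 0.0001 is 4-dp rounding noise: each of the three values was rounded independently).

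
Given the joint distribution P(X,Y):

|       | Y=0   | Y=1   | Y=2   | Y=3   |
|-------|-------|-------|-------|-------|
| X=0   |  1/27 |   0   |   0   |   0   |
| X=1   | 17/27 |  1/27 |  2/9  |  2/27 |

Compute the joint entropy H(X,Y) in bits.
1.5328 bits

H(X,Y) = -Σ_{x,y} P(x,y) log₂ P(x,y). Per-cell terms -P(x,y)·log₂P(x,y):
  X=0: 0.17611, 0.00000, 0.00000, 0.00000
  X=1: 0.42023, 0.17611, 0.48221, 0.27814
  (cells with P = 0 contribute 0)
Sum of the 8 terms: H(X,Y) = 1.5328 bits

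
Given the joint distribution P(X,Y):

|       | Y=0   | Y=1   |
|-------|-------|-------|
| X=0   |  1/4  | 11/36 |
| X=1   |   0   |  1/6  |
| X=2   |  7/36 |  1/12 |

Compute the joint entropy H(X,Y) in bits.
2.2116 bits

H(X,Y) = -Σ_{x,y} P(x,y) log₂ P(x,y). Per-cell terms -P(x,y)·log₂P(x,y):
  X=0: 0.5000, 0.5227
  X=1: 0.0000, 0.4308
  X=2: 0.4594, 0.2987
  (cells with P = 0 contribute 0)
Sum of the 6 terms: H(X,Y) = 2.2116 bits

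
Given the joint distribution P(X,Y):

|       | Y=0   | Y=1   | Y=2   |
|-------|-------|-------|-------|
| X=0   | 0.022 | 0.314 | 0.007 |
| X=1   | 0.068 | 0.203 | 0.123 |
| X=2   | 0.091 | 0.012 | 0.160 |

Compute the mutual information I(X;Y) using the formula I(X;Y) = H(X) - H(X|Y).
0.4031 bits

I(X;Y) = H(X) - H(X|Y)

Marginal of X (row sums):
  P(X=0) = 0.022 + 0.314 + 0.007 = 0.343
  P(X=1) = 0.068 + 0.203 + 0.123 = 0.394
  P(X=2) = 0.091 + 0.012 + 0.160 = 0.263
H(X) = -[0.343·log₂(0.343) + 0.394·log₂(0.394) + 0.263·log₂(0.263)]
  = 0.5295 + 0.5294 + 0.5068 = 1.5657 bits

Marginal of Y (column sums):
  P(Y=0) = 0.022 + 0.068 + 0.091 = 0.181
  P(Y=1) = 0.314 + 0.203 + 0.012 = 0.529
  P(Y=2) = 0.007 + 0.123 + 0.160 = 0.290
H(X|Y) = Σ_y P(y)·H(X|Y=y):
  Y=0: P(Y=0) = 0.181, P(X|Y=0) = (22/181, 68/181, 91/181) → H(X|Y=0) = 1.3989
  Y=1: P(Y=1) = 0.529, P(X|Y=1) = (314/529, 203/529, 12/529) → H(X|Y=1) = 1.1008
  Y=2: P(Y=2) = 0.290, P(X|Y=2) = (7/290, 123/290, 16/29) → H(X|Y=2) = 1.1279
H(X|Y) = 0.181·1.3989 + 0.529·1.1008 + 0.290·1.1279 = 1.1626 bits

I(X;Y) = H(X) - H(X|Y) = 1.5657 - 1.1626 = 0.4031 bits

Cross-check via I(X;Y) = H(X) + H(Y) - H(X,Y): computing H(Y) from the column sums and H(X,Y) from the 9 cells in the same way gives H(Y) = 1.4502 bits and H(X,Y) = 2.6128 bits, so
I(X;Y) = 1.5657 + 1.4502 - 2.6128 = 0.4031 bits ✓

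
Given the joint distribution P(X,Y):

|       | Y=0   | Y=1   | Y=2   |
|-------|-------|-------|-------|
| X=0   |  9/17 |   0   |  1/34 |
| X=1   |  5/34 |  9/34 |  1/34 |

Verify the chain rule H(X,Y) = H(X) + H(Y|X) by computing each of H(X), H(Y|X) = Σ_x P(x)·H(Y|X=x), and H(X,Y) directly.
H(X) = 0.9900 bits, H(Y|X) = 0.7093 bits, H(X,Y) = 1.6993 bits

Marginal of X (row sums):
  P(X=0) = 9/17 + 0 + 1/34 = 19/34
  P(X=1) = 5/34 + 9/34 + 1/34 = 15/34
H(X) = -[(19/34)·log₂(19/34) + (15/34)·log₂(15/34)]
  = 0.4692 + 0.5208 = 0.9900 bits

H(Y|X) = Σ_x P(x)·H(Y|X=x):
  X=0: P(X=0) = 19/34, P(Y|X=0) = (18/19, 0, 1/19) → H(Y|X=0) = 0.2975
  X=1: P(X=1) = 15/34, P(Y|X=1) = (1/3, 3/5, 1/15) → H(Y|X=1) = 1.2310
H(Y|X) = (19/34)·0.2975 + (15/34)·1.2310 = 0.7093 bits

H(X,Y) = -Σ_{x,y} P(x,y) log₂ P(x,y). Per-cell terms -P(x,y)·log₂P(x,y):
  X=0: 0.4858, 0.0000, 0.1496
  X=1: 0.4067, 0.5076, 0.1496
  (cells with P = 0 contribute 0)
Sum of the 6 terms: H(X,Y) = 1.6993 bits

Chain rule check:
  H(X) + H(Y|X) = 0.9900 + 0.7093 = 1.6993 bits
  H(X,Y) = 1.6993 bits
✓ Chain rule verified.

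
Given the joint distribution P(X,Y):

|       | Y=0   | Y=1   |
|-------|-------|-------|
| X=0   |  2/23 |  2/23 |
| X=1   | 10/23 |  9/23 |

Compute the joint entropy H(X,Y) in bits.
1.6649 bits

H(X,Y) = -Σ_{x,y} P(x,y) log₂ P(x,y). Per-cell terms -P(x,y)·log₂P(x,y):
  X=0: 0.3064, 0.3064
  X=1: 0.5224, 0.5297
Sum of the 4 terms: H(X,Y) = 1.6649 bits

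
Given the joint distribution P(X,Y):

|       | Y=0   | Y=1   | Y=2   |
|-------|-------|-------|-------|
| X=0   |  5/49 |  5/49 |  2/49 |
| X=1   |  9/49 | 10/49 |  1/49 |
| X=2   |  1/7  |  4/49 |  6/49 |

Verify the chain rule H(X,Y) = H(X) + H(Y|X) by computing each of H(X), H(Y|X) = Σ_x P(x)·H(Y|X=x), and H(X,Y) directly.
H(X) = 1.5546 bits, H(Y|X) = 1.4044 bits, H(X,Y) = 2.9590 bits

Marginal of X (row sums):
  P(X=0) = 5/49 + 5/49 + 2/49 = 12/49
  P(X=1) = 9/49 + 10/49 + 1/49 = 20/49
  P(X=2) = 1/7 + 4/49 + 6/49 = 17/49
H(X) = -[(12/49)·log₂(12/49) + (20/49)·log₂(20/49) + (17/49)·log₂(17/49)]
  = 0.49708 + 0.52767 + 0.52986 = 1.5546 bits

H(Y|X) = Σ_x P(x)·H(Y|X=x):
  X=0: P(X=0) = 12/49, P(Y|X=0) = (5/12, 5/12, 1/6) → H(Y|X=0) = 1.48336
  X=1: P(X=1) = 20/49, P(Y|X=1) = (9/20, 1/2, 1/20) → H(Y|X=1) = 1.23450
  X=2: P(X=2) = 17/49, P(Y|X=2) = (7/17, 4/17, 6/17) → H(Y|X=2) = 1.54857
H(Y|X) = (12/49)·1.48336 + (20/49)·1.23450 + (17/49)·1.54857 = 1.4044 bits

H(X,Y) = -Σ_{x,y} P(x,y) log₂ P(x,y). Per-cell terms -P(x,y)·log₂P(x,y):
  X=0: 0.33600, 0.33600, 0.18836
  X=1: 0.44904, 0.46791, 0.11459
  X=2: 0.40105, 0.29508, 0.37099
Sum of the 9 terms: H(X,Y) = 2.9590 bits

Chain rule check:
  H(X) + H(Y|X) = 1.5546 + 1.4044 = 2.9590 bits
  H(X,Y) = 2.9590 bits
✓ Chain rule verified.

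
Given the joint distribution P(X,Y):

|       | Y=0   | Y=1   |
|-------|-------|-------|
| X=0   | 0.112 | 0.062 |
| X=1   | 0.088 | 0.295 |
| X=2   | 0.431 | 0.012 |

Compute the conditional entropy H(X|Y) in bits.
1.0806 bits

H(X|Y) = H(X,Y) - H(Y)

H(X,Y) = -Σ_{x,y} P(x,y) log₂ P(x,y). Per-cell terms -P(x,y)·log₂P(x,y):
  X=0: 0.3537, 0.2487
  X=1: 0.3086, 0.5196
  X=2: 0.5233, 0.0766
Sum of the 6 terms: H(X,Y) = 2.0305 bits

Marginal of Y (column sums):
  P(Y=0) = 0.112 + 0.088 + 0.431 = 0.631
  P(Y=1) = 0.062 + 0.295 + 0.012 = 0.369
H(Y) = -[0.631·log₂(0.631) + 0.369·log₂(0.369)]
  = 0.4192 + 0.5307 = 0.9499 bits

H(X|Y) = H(X,Y) - H(Y) = 2.0305 - 0.9499 = 1.0806 bits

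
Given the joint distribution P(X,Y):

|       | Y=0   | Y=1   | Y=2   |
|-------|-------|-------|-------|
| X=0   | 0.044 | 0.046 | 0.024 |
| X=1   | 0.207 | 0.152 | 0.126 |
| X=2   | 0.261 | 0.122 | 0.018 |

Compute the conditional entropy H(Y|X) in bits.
1.3801 bits

H(Y|X) = H(X,Y) - H(X)

H(X,Y) = -Σ_{x,y} P(x,y) log₂ P(x,y). Per-cell terms -P(x,y)·log₂P(x,y):
  X=0: 0.19828, 0.20434, 0.12914
  X=1: 0.47037, 0.41311, 0.37655
  X=2: 0.50579, 0.37028, 0.10433
Sum of the 9 terms: H(X,Y) = 2.7722 bits

Marginal of X (row sums):
  P(X=0) = 0.044 + 0.046 + 0.024 = 0.114
  P(X=1) = 0.207 + 0.152 + 0.126 = 0.485
  P(X=2) = 0.261 + 0.122 + 0.018 = 0.401
H(X) = -[0.114·log₂(0.114) + 0.485·log₂(0.485) + 0.401·log₂(0.401)]
  = 0.35715 + 0.50631 + 0.52865 = 1.3921 bits

H(Y|X) = H(X,Y) - H(X) = 2.7722 - 1.3921 = 1.3801 bits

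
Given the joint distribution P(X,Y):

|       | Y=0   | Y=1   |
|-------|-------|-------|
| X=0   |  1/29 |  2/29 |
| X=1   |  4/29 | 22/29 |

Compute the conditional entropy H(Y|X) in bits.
0.6503 bits

H(Y|X) = H(X,Y) - H(X)

H(X,Y) = -Σ_{x,y} P(x,y) log₂ P(x,y). Per-cell terms -P(x,y)·log₂P(x,y):
  X=0: 0.1675, 0.2661
  X=1: 0.3942, 0.3023
Sum of the 4 terms: H(X,Y) = 1.1301 bits

Marginal of X (row sums):
  P(X=0) = 1/29 + 2/29 = 3/29
  P(X=1) = 4/29 + 22/29 = 26/29
H(X) = -[(3/29)·log₂(3/29) + (26/29)·log₂(26/29)]
  = 0.3386 + 0.1412 = 0.4798 bits

H(Y|X) = H(X,Y) - H(X) = 1.1301 - 0.4798 = 0.6503 bits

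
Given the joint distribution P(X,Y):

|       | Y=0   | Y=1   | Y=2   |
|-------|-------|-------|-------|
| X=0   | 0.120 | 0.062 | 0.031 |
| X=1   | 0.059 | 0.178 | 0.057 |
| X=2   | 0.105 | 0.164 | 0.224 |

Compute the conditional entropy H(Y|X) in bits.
1.4460 bits

H(Y|X) = H(X,Y) - H(X)

H(X,Y) = -Σ_{x,y} P(x,y) log₂ P(x,y). Per-cell terms -P(x,y)·log₂P(x,y):
  X=0: 0.36707, 0.24872, 0.15536
  X=1: 0.24091, 0.44323, 0.23557
  X=2: 0.34141, 0.42775, 0.48349
Sum of the 9 terms: H(X,Y) = 2.9435 bits

Marginal of X (row sums):
  P(X=0) = 0.120 + 0.062 + 0.031 = 0.213
  P(X=1) = 0.059 + 0.178 + 0.057 = 0.294
  P(X=2) = 0.105 + 0.164 + 0.224 = 0.493
H(X) = -[0.213·log₂(0.213) + 0.294·log₂(0.294) + 0.493·log₂(0.493)]
  = 0.47522 + 0.51924 + 0.50303 = 1.4975 bits

H(Y|X) = H(X,Y) - H(X) = 2.9435 - 1.4975 = 1.4460 bits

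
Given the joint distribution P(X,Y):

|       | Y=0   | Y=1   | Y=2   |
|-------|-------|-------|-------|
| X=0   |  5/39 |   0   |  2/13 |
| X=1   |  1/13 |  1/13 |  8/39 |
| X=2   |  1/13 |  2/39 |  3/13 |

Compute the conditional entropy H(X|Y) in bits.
1.4818 bits

H(X|Y) = H(X,Y) - H(Y)

H(X,Y) = -Σ_{x,y} P(x,y) log₂ P(x,y). Per-cell terms -P(x,y)·log₂P(x,y):
  X=0: 0.37993, 0.00000, 0.41545
  X=1: 0.28465, 0.28465, 0.46880
  X=2: 0.28465, 0.21976, 0.48819
  (cells with P = 0 contribute 0)
Sum of the 9 terms: H(X,Y) = 2.82608 bits

Marginal of Y (column sums):
  P(Y=0) = 5/39 + 1/13 + 1/13 = 11/39
  P(Y=1) = 0 + 1/13 + 2/39 = 5/39
  P(Y=2) = 2/13 + 8/39 + 3/13 = 23/39
H(Y) = -[(11/39)·log₂(11/39) + (5/39)·log₂(5/39) + (23/39)·log₂(23/39)]
  = 0.51502 + 0.37993 + 0.44929 = 1.34424 bits

H(X|Y) = H(X,Y) - H(Y) = 2.82608 - 1.34424 = 1.4818 bits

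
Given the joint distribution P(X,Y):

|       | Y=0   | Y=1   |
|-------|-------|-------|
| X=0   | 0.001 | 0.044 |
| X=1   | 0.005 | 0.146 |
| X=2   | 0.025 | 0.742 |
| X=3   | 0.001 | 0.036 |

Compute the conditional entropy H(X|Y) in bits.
1.0825 bits

H(X|Y) = H(X,Y) - H(Y)

H(X,Y) = -Σ_{x,y} P(x,y) log₂ P(x,y). Per-cell terms -P(x,y)·log₂P(x,y):
  X=0: 0.0099658, 0.1982795
  X=1: 0.0382193, 0.4052901
  X=2: 0.1330482, 0.3194376
  X=3: 0.0099658, 0.1726509
Sum of the 8 terms: H(X,Y) = 1.286857 bits

Marginal of Y (column sums):
  P(Y=0) = 0.001 + 0.005 + 0.025 + 0.001 = 0.032
  P(Y=1) = 0.044 + 0.146 + 0.742 + 0.036 = 0.968
H(Y) = -[0.032·log₂(0.032) + 0.968·log₂(0.968)]
  = 0.1589051 + 0.0454196 = 0.204325 bits

H(X|Y) = H(X,Y) - H(Y) = 1.286857 - 0.204325 = 1.0825 bits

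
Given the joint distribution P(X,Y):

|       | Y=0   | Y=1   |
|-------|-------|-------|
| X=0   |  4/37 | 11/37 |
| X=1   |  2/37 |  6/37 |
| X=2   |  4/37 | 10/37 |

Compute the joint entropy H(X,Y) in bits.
2.3775 bits

H(X,Y) = -Σ_{x,y} P(x,y) log₂ P(x,y). Per-cell terms -P(x,y)·log₂P(x,y):
  X=0: 0.3470, 0.5203
  X=1: 0.2275, 0.4256
  X=2: 0.3470, 0.5101
Sum of the 6 terms: H(X,Y) = 2.3775 bits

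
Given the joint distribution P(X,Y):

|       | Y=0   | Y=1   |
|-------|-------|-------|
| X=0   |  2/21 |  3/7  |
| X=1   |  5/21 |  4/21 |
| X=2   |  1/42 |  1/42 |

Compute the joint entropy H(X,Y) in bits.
2.0524 bits

H(X,Y) = -Σ_{x,y} P(x,y) log₂ P(x,y). Per-cell terms -P(x,y)·log₂P(x,y):
  X=0: 0.3231, 0.5239
  X=1: 0.4929, 0.4557
  X=2: 0.1284, 0.1284
Sum of the 6 terms: H(X,Y) = 2.0524 bits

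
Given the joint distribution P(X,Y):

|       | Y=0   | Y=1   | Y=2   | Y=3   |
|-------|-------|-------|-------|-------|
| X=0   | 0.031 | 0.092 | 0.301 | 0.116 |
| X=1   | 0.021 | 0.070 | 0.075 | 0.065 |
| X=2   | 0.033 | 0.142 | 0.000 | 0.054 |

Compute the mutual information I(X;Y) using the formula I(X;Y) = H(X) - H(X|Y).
0.2357 bits

I(X;Y) = H(X) - H(X|Y)

Marginal of X (row sums):
  P(X=0) = 0.031 + 0.092 + 0.301 + 0.116 = 0.540
  P(X=1) = 0.021 + 0.070 + 0.075 + 0.065 = 0.231
  P(X=2) = 0.033 + 0.142 + 0.000 + 0.054 = 0.229
H(X) = -[0.540·log₂(0.540) + 0.231·log₂(0.231) + 0.229·log₂(0.229)]
  = 0.48004 + 0.48834 + 0.48699 = 1.4554 bits

Marginal of Y (column sums):
  P(Y=0) = 0.031 + 0.021 + 0.033 = 0.085
  P(Y=1) = 0.092 + 0.070 + 0.142 = 0.304
  P(Y=2) = 0.301 + 0.075 + 0.000 = 0.376
  P(Y=3) = 0.116 + 0.065 + 0.054 = 0.235
H(X|Y) = Σ_y P(y)·H(X|Y=y):
  Y=0: P(Y=0) = 0.085, P(X|Y=0) = (31/85, 21/85, 33/85) → H(X|Y=0) = 1.55899
  Y=1: P(Y=1) = 0.304, P(X|Y=1) = (23/76, 35/152, 71/152) → H(X|Y=1) = 1.52266
  Y=2: P(Y=2) = 0.376, P(X|Y=2) = (301/376, 75/376, 0) → H(X|Y=2) = 0.72086
  Y=3: P(Y=3) = 0.235, P(X|Y=3) = (116/235, 13/47, 54/235) → H(X|Y=3) = 1.50314
H(X|Y) = 0.085·1.55899 + 0.304·1.52266 + 0.376·0.72086 + 0.235·1.50314 = 1.2197 bits

I(X;Y) = H(X) - H(X|Y) = 1.4554 - 1.2197 = 0.2357 bits

Cross-check via I(X;Y) = H(X) + H(Y) - H(X,Y): computing H(Y) from the column sums and H(X,Y) from the 12 cells in the same way gives H(Y) = 1.8461 bits and H(X,Y) = 3.0658 bits, so
I(X;Y) = 1.4554 + 1.8461 - 3.0658 = 0.2357 bits ✓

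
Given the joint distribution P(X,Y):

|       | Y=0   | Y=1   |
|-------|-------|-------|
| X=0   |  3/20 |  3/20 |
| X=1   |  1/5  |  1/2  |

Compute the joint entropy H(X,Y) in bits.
1.7855 bits

H(X,Y) = -Σ_{x,y} P(x,y) log₂ P(x,y). Per-cell terms -P(x,y)·log₂P(x,y):
  X=0: 0.41054, 0.41054
  X=1: 0.46439, 0.50000
Sum of the 4 terms: H(X,Y) = 1.7855 bits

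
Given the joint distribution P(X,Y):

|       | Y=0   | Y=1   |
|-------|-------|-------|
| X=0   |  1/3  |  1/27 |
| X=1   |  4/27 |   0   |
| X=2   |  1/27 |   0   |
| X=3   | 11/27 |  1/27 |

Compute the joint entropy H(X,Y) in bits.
1.9926 bits

H(X,Y) = -Σ_{x,y} P(x,y) log₂ P(x,y). Per-cell terms -P(x,y)·log₂P(x,y):
  X=0: 0.52832, 0.17611
  X=1: 0.40813, 0.00000
  X=2: 0.17611, 0.00000
  X=3: 0.52778, 0.17611
  (cells with P = 0 contribute 0)
Sum of the 8 terms: H(X,Y) = 1.9926 bits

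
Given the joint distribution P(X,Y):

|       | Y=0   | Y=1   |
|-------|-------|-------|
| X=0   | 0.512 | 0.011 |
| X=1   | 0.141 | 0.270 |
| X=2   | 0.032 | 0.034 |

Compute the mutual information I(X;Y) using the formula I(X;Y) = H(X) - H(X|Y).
0.3746 bits

I(X;Y) = H(X) - H(X|Y)

Marginal of X (row sums):
  P(X=0) = 0.512 + 0.011 = 0.523
  P(X=1) = 0.141 + 0.270 = 0.411
  P(X=2) = 0.032 + 0.034 = 0.066
H(X) = -[0.523·log₂(0.523) + 0.411·log₂(0.411) + 0.066·log₂(0.066)]
  = 0.489066 + 0.527227 + 0.258812 = 1.275105 bits

Marginal of Y (column sums):
  P(Y=0) = 0.512 + 0.141 + 0.032 = 0.685
  P(Y=1) = 0.011 + 0.270 + 0.034 = 0.315
H(X|Y) = Σ_y P(y)·H(X|Y=y):
  Y=0: P(Y=0) = 0.685, P(X|Y=0) = (512/685, 141/685, 32/685) → H(X|Y=0) = 0.989775
  Y=1: P(Y=1) = 0.315, P(X|Y=1) = (11/315, 6/7, 34/315) → H(X|Y=1) = 0.706295
H(X|Y) = 0.685·0.989775 + 0.315·0.706295 = 0.900479 bits

I(X;Y) = H(X) - H(X|Y) = 1.275105 - 0.900479 = 0.3746 bits

Cross-check via I(X;Y) = H(X) + H(Y) - H(X,Y): computing H(Y) from the column sums and H(X,Y) from the 6 cells in the same way gives H(Y) = 0.898861 bits and H(X,Y) = 1.799340 bits, so
I(X;Y) = 1.275105 + 0.898861 - 1.799340 = 0.3746 bits ✓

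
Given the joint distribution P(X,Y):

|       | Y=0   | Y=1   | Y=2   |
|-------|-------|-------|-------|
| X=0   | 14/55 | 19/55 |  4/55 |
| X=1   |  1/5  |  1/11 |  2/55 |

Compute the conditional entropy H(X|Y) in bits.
0.8722 bits

H(X|Y) = H(X,Y) - H(Y)

H(X,Y) = -Σ_{x,y} P(x,y) log₂ P(x,y). Per-cell terms -P(x,y)·log₂P(x,y):
  X=0: 0.5025, 0.5297, 0.2750
  X=1: 0.4644, 0.3145, 0.1739
Sum of the 6 terms: H(X,Y) = 2.2600 bits

Marginal of Y (column sums):
  P(Y=0) = 14/55 + 1/5 = 5/11
  P(Y=1) = 19/55 + 1/11 = 24/55
  P(Y=2) = 4/55 + 2/55 = 6/55
H(Y) = -[(5/11)·log₂(5/11) + (24/55)·log₂(24/55) + (6/55)·log₂(6/55)]
  = 0.5170 + 0.5221 + 0.3487 = 1.3878 bits

H(X|Y) = H(X,Y) - H(Y) = 2.2600 - 1.3878 = 0.8722 bits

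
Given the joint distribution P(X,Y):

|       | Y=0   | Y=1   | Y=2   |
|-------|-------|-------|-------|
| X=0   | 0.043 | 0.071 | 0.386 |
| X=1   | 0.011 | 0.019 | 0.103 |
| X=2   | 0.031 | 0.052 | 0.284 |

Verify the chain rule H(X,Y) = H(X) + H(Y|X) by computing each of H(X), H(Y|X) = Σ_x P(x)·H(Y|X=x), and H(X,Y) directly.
H(X) = 1.4178 bits, H(Y|X) = 0.9893 bits, H(X,Y) = 2.4071 bits

Marginal of X (row sums):
  P(X=0) = 0.043 + 0.071 + 0.386 = 0.500
  P(X=1) = 0.011 + 0.019 + 0.103 = 0.133
  P(X=2) = 0.031 + 0.052 + 0.284 = 0.367
H(X) = -[0.500·log₂(0.500) + 0.133·log₂(0.133) + 0.367·log₂(0.367)]
  = 0.50000 + 0.38710 + 0.53074 = 1.4178 bits

H(Y|X) = Σ_x P(x)·H(Y|X=x):
  X=0: P(X=0) = 0.500, P(Y|X=0) = (43/500, 71/500, 193/250) → H(Y|X=0) = 0.99248
  X=1: P(X=1) = 0.133, P(Y|X=1) = (11/133, 1/7, 103/133) → H(Y|X=1) = 0.98405
  X=2: P(X=2) = 0.367, P(Y|X=2) = (31/367, 52/367, 284/367) → H(Y|X=2) = 0.98685
H(Y|X) = 0.500·0.99248 + 0.133·0.98405 + 0.367·0.98685 = 0.9893 bits

H(X,Y) = -Σ_{x,y} P(x,y) log₂ P(x,y). Per-cell terms -P(x,y)·log₂P(x,y):
  X=0: 0.19520, 0.27094, 0.53010
  X=1: 0.07157, 0.10864, 0.33777
  X=2: 0.15536, 0.22180, 0.51575
Sum of the 9 terms: H(X,Y) = 2.4071 bits

Chain rule check:
  H(X) + H(Y|X) = 1.4178 + 0.9893 = 2.4071 bits
  H(X,Y) = 2.4071 bits
✓ Chain rule verified.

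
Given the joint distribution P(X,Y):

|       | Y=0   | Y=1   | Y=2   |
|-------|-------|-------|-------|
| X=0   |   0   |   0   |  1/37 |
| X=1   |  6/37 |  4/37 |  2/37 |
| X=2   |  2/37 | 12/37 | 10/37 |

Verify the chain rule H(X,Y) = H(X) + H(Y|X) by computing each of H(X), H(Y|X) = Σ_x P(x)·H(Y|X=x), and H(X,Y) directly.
H(X) = 1.0727 bits, H(Y|X) = 1.3327 bits, H(X,Y) = 2.4054 bits

Marginal of X (row sums):
  P(X=0) = 0 + 0 + 1/37 = 1/37
  P(X=1) = 6/37 + 4/37 + 2/37 = 12/37
  P(X=2) = 2/37 + 12/37 + 10/37 = 24/37
H(X) = -[(1/37)·log₂(1/37) + (12/37)·log₂(12/37) + (24/37)·log₂(24/37)]
  = 0.14080 + 0.52686 + 0.40508 = 1.0727 bits

H(Y|X) = Σ_x P(x)·H(Y|X=x):
  X=0: P(X=0) = 1/37, P(Y|X=0) = (0, 0, 1) → H(Y|X=0) = 0.00000
  X=1: P(X=1) = 12/37, P(Y|X=1) = (1/2, 1/3, 1/6) → H(Y|X=1) = 1.45915
  X=2: P(X=2) = 24/37, P(Y|X=2) = (1/12, 1/2, 5/12) → H(Y|X=2) = 1.32501
H(Y|X) = (1/37)·0.00000 + (12/37)·1.45915 + (24/37)·1.32501 = 1.3327 bits

H(X,Y) = -Σ_{x,y} P(x,y) log₂ P(x,y). Per-cell terms -P(x,y)·log₂P(x,y):
  X=0: 0.00000, 0.00000, 0.14080
  X=1: 0.42559, 0.34697, 0.22754
  X=2: 0.22754, 0.52686, 0.51014
  (cells with P = 0 contribute 0)
Sum of the 9 terms: H(X,Y) = 2.4054 bits

Chain rule check:
  H(X) + H(Y|X) = 1.0727 + 1.3327 = 2.4054 bits
  H(X,Y) = 2.4054 bits
✓ Chain rule verified.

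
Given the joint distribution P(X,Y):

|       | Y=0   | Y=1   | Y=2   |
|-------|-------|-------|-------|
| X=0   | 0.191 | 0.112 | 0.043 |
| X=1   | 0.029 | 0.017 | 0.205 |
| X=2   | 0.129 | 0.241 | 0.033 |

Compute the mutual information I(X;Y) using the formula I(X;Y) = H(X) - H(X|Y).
0.3739 bits

I(X;Y) = H(X) - H(X|Y)

Marginal of X (row sums):
  P(X=0) = 0.191 + 0.112 + 0.043 = 0.346
  P(X=1) = 0.029 + 0.017 + 0.205 = 0.251
  P(X=2) = 0.129 + 0.241 + 0.033 = 0.403
H(X) = -[0.346·log₂(0.346) + 0.251·log₂(0.251) + 0.403·log₂(0.403)]
  = 0.52978 + 0.50055 + 0.52839 = 1.5587 bits

Marginal of Y (column sums):
  P(Y=0) = 0.191 + 0.029 + 0.129 = 0.349
  P(Y=1) = 0.112 + 0.017 + 0.241 = 0.370
  P(Y=2) = 0.043 + 0.205 + 0.033 = 0.281
H(X|Y) = Σ_y P(y)·H(X|Y=y):
  Y=0: P(Y=0) = 0.349, P(X|Y=0) = (191/349, 29/349, 129/349) → H(X|Y=0) = 1.30491
  Y=1: P(Y=1) = 0.370, P(X|Y=1) = (56/185, 17/370, 241/370) → H(X|Y=1) = 1.12890
  Y=2: P(Y=2) = 0.281, P(X|Y=2) = (43/281, 205/281, 33/281) → H(X|Y=2) = 1.10920
H(X|Y) = 0.349·1.30491 + 0.370·1.12890 + 0.281·1.10920 = 1.1848 bits

I(X;Y) = H(X) - H(X|Y) = 1.5587 - 1.1848 = 0.3739 bits

Cross-check via I(X;Y) = H(X) + H(Y) - H(X,Y): computing H(Y) from the column sums and H(X,Y) from the 9 cells in the same way gives H(Y) = 1.5754 bits and H(X,Y) = 2.7602 bits, so
I(X;Y) = 1.5587 + 1.5754 - 2.7602 = 0.3739 bits ✓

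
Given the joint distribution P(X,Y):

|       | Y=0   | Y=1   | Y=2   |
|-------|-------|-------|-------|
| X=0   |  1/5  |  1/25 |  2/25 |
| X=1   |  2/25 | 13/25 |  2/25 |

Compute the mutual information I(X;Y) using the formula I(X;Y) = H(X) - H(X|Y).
0.2948 bits

I(X;Y) = H(X) - H(X|Y)

Marginal of X (row sums):
  P(X=0) = 1/5 + 1/25 + 2/25 = 8/25
  P(X=1) = 2/25 + 13/25 + 2/25 = 17/25
H(X) = -[(8/25)·log₂(8/25) + (17/25)·log₂(17/25)]
  = 0.52603 + 0.37835 = 0.90438 bits

Marginal of Y (column sums):
  P(Y=0) = 1/5 + 2/25 = 7/25
  P(Y=1) = 1/25 + 13/25 = 14/25
  P(Y=2) = 2/25 + 2/25 = 4/25
H(X|Y) = Σ_y P(y)·H(X|Y=y):
  Y=0: P(Y=0) = 7/25, P(X|Y=0) = (5/7, 2/7) → H(X|Y=0) = 0.86312
  Y=1: P(Y=1) = 14/25, P(X|Y=1) = (1/14, 13/14) → H(X|Y=1) = 0.37123
  Y=2: P(Y=2) = 4/25, P(X|Y=2) = (1/2, 1/2) → H(X|Y=2) = 1.00000
H(X|Y) = (7/25)·0.86312 + (14/25)·0.37123 + (4/25)·1.00000 = 0.60956 bits

I(X;Y) = H(X) - H(X|Y) = 0.90438 - 0.60956 = 0.2948 bits

Cross-check via I(X;Y) = H(X) + H(Y) - H(X,Y): computing H(Y) from the column sums and H(X,Y) from the 6 cells in the same way gives H(Y) = 1.40568 bits and H(X,Y) = 2.01524 bits, so
I(X;Y) = 0.90438 + 1.40568 - 2.01524 = 0.2948 bits ✓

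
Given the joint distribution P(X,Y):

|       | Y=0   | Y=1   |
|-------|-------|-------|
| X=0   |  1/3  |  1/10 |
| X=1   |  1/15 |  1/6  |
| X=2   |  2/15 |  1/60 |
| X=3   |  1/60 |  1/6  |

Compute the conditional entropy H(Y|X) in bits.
0.6952 bits

H(Y|X) = H(X,Y) - H(X)

H(X,Y) = -Σ_{x,y} P(x,y) log₂ P(x,y). Per-cell terms -P(x,y)·log₂P(x,y):
  X=0: 0.52832, 0.33219
  X=1: 0.26046, 0.43083
  X=2: 0.38759, 0.09845
  X=3: 0.09845, 0.43083
Sum of the 8 terms: H(X,Y) = 2.5671 bits

Marginal of X (row sums):
  P(X=0) = 1/3 + 1/10 = 13/30
  P(X=1) = 1/15 + 1/6 = 7/30
  P(X=2) = 2/15 + 1/60 = 3/20
  P(X=3) = 1/60 + 1/6 = 11/60
H(X) = -[(13/30)·log₂(13/30) + (7/30)·log₂(7/30) + (3/20)·log₂(3/20) + (11/60)·log₂(11/60)]
  = 0.52280 + 0.48989 + 0.41054 + 0.44870 = 1.8719 bits

H(Y|X) = H(X,Y) - H(X) = 2.5671 - 1.8719 = 0.6952 bits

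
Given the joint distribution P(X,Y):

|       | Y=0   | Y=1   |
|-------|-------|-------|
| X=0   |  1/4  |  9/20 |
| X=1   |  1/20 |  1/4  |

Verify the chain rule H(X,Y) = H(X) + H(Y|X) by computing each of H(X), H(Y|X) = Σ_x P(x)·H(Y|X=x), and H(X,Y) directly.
H(X) = 0.8813 bits, H(Y|X) = 0.8532 bits, H(X,Y) = 1.7345 bits

Marginal of X (row sums):
  P(X=0) = 1/4 + 9/20 = 7/10
  P(X=1) = 1/20 + 1/4 = 3/10
H(X) = -[(7/10)·log₂(7/10) + (3/10)·log₂(3/10)]
  = 0.3602 + 0.5211 = 0.8813 bits

H(Y|X) = Σ_x P(x)·H(Y|X=x):
  X=0: P(X=0) = 7/10, P(Y|X=0) = (5/14, 9/14) → H(Y|X=0) = 0.9403
  X=1: P(X=1) = 3/10, P(Y|X=1) = (1/6, 5/6) → H(Y|X=1) = 0.6500
H(Y|X) = (7/10)·0.9403 + (3/10)·0.6500 = 0.8532 bits

H(X,Y) = -Σ_{x,y} P(x,y) log₂ P(x,y). Per-cell terms -P(x,y)·log₂P(x,y):
  X=0: 0.5000, 0.5184
  X=1: 0.2161, 0.5000
Sum of the 4 terms: H(X,Y) = 1.7345 bits

Chain rule check:
  H(X) + H(Y|X) = 0.8813 + 0.8532 = 1.7345 bits
  H(X,Y) = 1.7345 bits
✓ Chain rule verified.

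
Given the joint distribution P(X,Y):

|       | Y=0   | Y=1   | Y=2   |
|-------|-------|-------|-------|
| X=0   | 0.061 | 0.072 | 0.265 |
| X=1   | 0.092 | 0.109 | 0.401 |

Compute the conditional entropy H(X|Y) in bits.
0.9698 bits

H(X|Y) = H(X,Y) - H(Y)

H(X,Y) = -Σ_{x,y} P(x,y) log₂ P(x,y). Per-cell terms -P(x,y)·log₂P(x,y):
  X=0: 0.246138, 0.273302, 0.507723
  X=1: 0.316684, 0.348538, 0.528649
Sum of the 6 terms: H(X,Y) = 2.22103 bits

Marginal of Y (column sums):
  P(Y=0) = 0.061 + 0.092 = 0.153
  P(Y=1) = 0.072 + 0.109 = 0.181
  P(Y=2) = 0.265 + 0.401 = 0.666
H(Y) = -[0.153·log₂(0.153) + 0.181·log₂(0.181) + 0.666·log₂(0.666)]
  = 0.414385 + 0.446335 + 0.390546 = 1.25127 bits

H(X|Y) = H(X,Y) - H(Y) = 2.22103 - 1.25127 = 0.9698 bits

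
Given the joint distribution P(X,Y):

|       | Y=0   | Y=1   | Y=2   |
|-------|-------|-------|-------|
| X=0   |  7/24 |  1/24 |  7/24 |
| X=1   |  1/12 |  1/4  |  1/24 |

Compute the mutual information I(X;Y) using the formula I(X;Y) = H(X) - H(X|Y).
0.3141 bits

I(X;Y) = H(X) - H(X|Y)

Marginal of X (row sums):
  P(X=0) = 7/24 + 1/24 + 7/24 = 5/8
  P(X=1) = 1/12 + 1/4 + 1/24 = 3/8
H(X) = -[(5/8)·log₂(5/8) + (3/8)·log₂(3/8)]
  = 0.423795 + 0.530639 = 0.95443 bits

Marginal of Y (column sums):
  P(Y=0) = 7/24 + 1/12 = 3/8
  P(Y=1) = 1/24 + 1/4 = 7/24
  P(Y=2) = 7/24 + 1/24 = 1/3
H(X|Y) = Σ_y P(y)·H(X|Y=y):
  Y=0: P(Y=0) = 3/8, P(X|Y=0) = (7/9, 2/9) → H(X|Y=0) = 0.764205
  Y=1: P(Y=1) = 7/24, P(X|Y=1) = (1/7, 6/7) → H(X|Y=1) = 0.591673
  Y=2: P(Y=2) = 1/3, P(X|Y=2) = (7/8, 1/8) → H(X|Y=2) = 0.543564
H(X|Y) = (3/8)·0.764205 + (7/24)·0.591673 + (1/3)·0.543564 = 0.64034 bits

I(X;Y) = H(X) - H(X|Y) = 0.95443 - 0.64034 = 0.3141 bits

Cross-check via I(X;Y) = H(X) + H(Y) - H(X,Y): computing H(Y) from the column sums and H(X,Y) from the 6 cells in the same way gives H(Y) = 1.57743 bits and H(X,Y) = 2.21776 bits, so
I(X;Y) = 0.95443 + 1.57743 - 2.21776 = 0.3141 bits ✓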